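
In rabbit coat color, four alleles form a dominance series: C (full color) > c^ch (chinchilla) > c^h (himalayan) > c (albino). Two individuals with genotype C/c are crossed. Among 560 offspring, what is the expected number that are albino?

Cross: C/c × C/c
Allele dominance: C > c^ch > c^h > c
Offspring genotypes: 1 C/C, 2 C/c, 1 c/c
Phenotype counts: 3 full color, 1 albino
albino: 1 out of 4 → fraction 1/4
Expected count = 1/4 × 560 = 140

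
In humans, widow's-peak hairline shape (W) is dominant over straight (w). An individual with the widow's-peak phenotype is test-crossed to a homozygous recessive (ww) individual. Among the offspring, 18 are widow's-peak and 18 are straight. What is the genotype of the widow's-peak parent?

Test cross: ? × ww
Offspring: 18 widow's-peak, 18 straight — approximately 1:1.
A 1:1 ratio in a test cross indicates the unknown parent is heterozygous (Ww).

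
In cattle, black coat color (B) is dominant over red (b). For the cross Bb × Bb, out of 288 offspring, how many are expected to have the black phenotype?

Punnett square for Bb × Bb:
Offspring genotypes: 1 BB, 2 Bb, 1 bb
Total offspring: 4
Count with target: 3
Probability: 3/4
Expected count = 3/4 × 288 = 216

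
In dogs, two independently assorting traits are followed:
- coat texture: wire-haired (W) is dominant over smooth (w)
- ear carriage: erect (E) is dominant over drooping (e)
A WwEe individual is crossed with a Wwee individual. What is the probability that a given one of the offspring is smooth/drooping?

Dihybrid cross WwEe × Wwee — consider each gene separately:
coat texture: Ww × Ww → 1 WW, 2 Ww, 1 ww → 3 W_ : 1 ww (out of 4)
ear carriage: Ee × ee → 2 Ee, 2 ee → 2 E_ : 2 ee (out of 4)
Combine (counts out of 4 × 4 = 16): wire-haired/erect (W_E_) = 3×2 = 6; wire-haired/drooping (W_ee) = 3×2 = 6; smooth/erect (wwE_) = 1×2 = 2; smooth/drooping (wwee) = 1×2 = 2
Phenotype counts (out of 16): 6 wire-haired/erect, 6 wire-haired/drooping, 2 smooth/erect, 2 smooth/drooping
smooth/drooping: 2 out of 16
Probability: 2/16 = 1/8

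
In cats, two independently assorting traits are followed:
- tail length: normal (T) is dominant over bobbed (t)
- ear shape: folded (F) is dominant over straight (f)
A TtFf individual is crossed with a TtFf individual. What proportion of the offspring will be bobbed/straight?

Dihybrid cross TtFf × TtFf — consider each gene separately:
tail length: Tt × Tt → 1 TT, 2 Tt, 1 tt → 3 T_ : 1 tt (out of 4)
ear shape: Ff × Ff → 1 FF, 2 Ff, 1 ff → 3 F_ : 1 ff (out of 4)
Combine (counts out of 4 × 4 = 16): normal/folded (T_F_) = 3×3 = 9; normal/straight (T_ff) = 3×1 = 3; bobbed/folded (ttF_) = 1×3 = 3; bobbed/straight (ttff) = 1×1 = 1
Phenotype counts (out of 16): 9 normal/folded, 3 normal/straight, 3 bobbed/folded, 1 bobbed/straight
bobbed/straight: 1 out of 16
Probability: 1/16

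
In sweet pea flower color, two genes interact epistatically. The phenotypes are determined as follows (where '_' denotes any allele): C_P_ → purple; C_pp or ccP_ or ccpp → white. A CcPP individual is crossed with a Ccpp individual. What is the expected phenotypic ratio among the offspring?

Cross: CcPP × Ccpp — consider each gene separately:
C gene: Cc × Cc → 1 CC, 2 Cc, 1 cc → 3 C_ : 1 cc (out of 4)
P gene: PP × pp → 4 Pp → 4 P_ (out of 4)
Genotype classes (out of 4 × 4 = 16): C_P_ = 3×4 = 12; ccP_ = 1×4 = 4
Apply the phenotype rules: C_P_ (12) → purple; ccP_ (4) → white
Phenotype counts (out of 16): 12 purple, 4 white
Ratio: 3 purple : 1 white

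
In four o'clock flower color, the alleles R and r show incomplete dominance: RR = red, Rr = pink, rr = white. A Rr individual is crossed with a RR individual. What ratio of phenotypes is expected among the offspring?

Punnett square for Rr × RR:
Offspring genotypes: 2 RR, 2 Rr
Phenotype counts: 2 red, 2 pink
Ratio: 1 red : 1 pink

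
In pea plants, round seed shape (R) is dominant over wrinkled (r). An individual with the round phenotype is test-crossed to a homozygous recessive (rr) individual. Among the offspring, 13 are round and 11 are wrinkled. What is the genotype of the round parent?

Test cross: ? × rr
Offspring: 13 round, 11 wrinkled — approximately 1:1.
A 1:1 ratio in a test cross indicates the unknown parent is heterozygous (Rr).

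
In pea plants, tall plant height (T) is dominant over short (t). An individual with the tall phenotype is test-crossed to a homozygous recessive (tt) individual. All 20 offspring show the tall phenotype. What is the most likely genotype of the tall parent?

Test cross: ? × tt
All offspring are tall.
If the unknown parent were heterozygous (Tt), about half of 20 offspring would be short; none are. The unknown parent is most likely homozygous dominant (TT).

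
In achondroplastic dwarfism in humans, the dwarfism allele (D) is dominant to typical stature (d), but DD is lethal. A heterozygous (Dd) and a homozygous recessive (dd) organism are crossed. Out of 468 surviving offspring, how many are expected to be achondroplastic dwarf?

Cross: Dd × dd
Punnett square offspring (before lethality): 2 Dd, 2 dd
No DD offspring are produced in this cross.
achondroplastic dwarf: 2 out of 4 → fraction 1/2
Expected count = 1/2 × 468 = 234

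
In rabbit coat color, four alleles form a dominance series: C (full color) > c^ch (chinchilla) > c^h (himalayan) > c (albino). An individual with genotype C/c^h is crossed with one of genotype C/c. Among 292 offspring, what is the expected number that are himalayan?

Cross: C/c^h × C/c
Allele dominance: C > c^ch > c^h > c
Offspring genotypes: 1 C/C, 1 C/c, 1 C/c^h, 1 c^h/c
Phenotype counts: 3 full color, 1 himalayan
himalayan: 1 out of 4 → fraction 1/4
Expected count = 1/4 × 292 = 73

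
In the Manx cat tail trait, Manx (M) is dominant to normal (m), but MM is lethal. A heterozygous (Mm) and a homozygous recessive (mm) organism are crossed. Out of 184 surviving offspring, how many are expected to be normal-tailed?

Cross: Mm × mm
Punnett square offspring (before lethality): 2 Mm, 2 mm
No MM offspring are produced in this cross.
normal-tailed: 2 out of 4 → fraction 1/2
Expected count = 1/2 × 184 = 92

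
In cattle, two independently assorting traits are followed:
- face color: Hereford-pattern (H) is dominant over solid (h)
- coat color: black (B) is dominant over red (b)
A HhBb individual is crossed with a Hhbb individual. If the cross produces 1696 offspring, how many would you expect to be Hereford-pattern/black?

Dihybrid cross HhBb × Hhbb — consider each gene separately:
face color: Hh × Hh → 1 HH, 2 Hh, 1 hh → 3 H_ : 1 hh (out of 4)
coat color: Bb × bb → 2 Bb, 2 bb → 2 B_ : 2 bb (out of 4)
Combine (counts out of 4 × 4 = 16): Hereford-pattern/black (H_B_) = 3×2 = 6; Hereford-pattern/red (H_bb) = 3×2 = 6; solid/black (hhB_) = 1×2 = 2; solid/red (hhbb) = 1×2 = 2
Phenotype counts (out of 16): 6 Hereford-pattern/black, 6 Hereford-pattern/red, 2 solid/black, 2 solid/red
Hereford-pattern/black: 6 out of 16 → fraction 3/8
Expected count = 3/8 × 1696 = 636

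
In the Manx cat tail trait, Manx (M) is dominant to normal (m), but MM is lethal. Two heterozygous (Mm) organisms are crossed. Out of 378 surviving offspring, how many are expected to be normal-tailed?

Cross: Mm × Mm
Punnett square offspring (before lethality): 1 MM, 2 Mm, 1 mm
The MM genotype is lethal (embryos die); surviving offspring: 2 Mm, 1 mm
normal-tailed: 1 out of 3 → fraction 1/3
Expected count = 1/3 × 378 = 126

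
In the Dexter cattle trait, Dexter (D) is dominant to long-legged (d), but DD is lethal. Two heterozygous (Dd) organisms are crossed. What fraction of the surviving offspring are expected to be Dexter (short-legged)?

Cross: Dd × Dd
Punnett square offspring (before lethality): 1 DD, 2 Dd, 1 dd
The DD genotype is lethal (embryos die); surviving offspring: 2 Dd, 1 dd
Dexter (short-legged): 2 out of 3
Probability: 2/3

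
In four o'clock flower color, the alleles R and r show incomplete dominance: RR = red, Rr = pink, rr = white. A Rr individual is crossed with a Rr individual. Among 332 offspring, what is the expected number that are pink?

Punnett square for Rr × Rr:
Offspring genotypes: 1 RR, 2 Rr, 1 rr
Phenotype counts: 1 red, 2 pink, 1 white
pink: 2 out of 4 → fraction 1/2
Expected count = 1/2 × 332 = 166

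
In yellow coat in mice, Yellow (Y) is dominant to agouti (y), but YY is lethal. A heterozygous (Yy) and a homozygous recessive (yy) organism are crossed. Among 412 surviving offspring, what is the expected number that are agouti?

Cross: Yy × yy
Punnett square offspring (before lethality): 2 Yy, 2 yy
No YY offspring are produced in this cross.
agouti: 2 out of 4 → fraction 1/2
Expected count = 1/2 × 412 = 206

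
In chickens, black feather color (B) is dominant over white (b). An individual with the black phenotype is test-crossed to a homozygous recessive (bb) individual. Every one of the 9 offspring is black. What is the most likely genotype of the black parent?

Test cross: ? × bb
All offspring are black.
If the unknown parent were heterozygous (Bb), about half of 9 offspring would be white; none are. The unknown parent is most likely homozygous dominant (BB).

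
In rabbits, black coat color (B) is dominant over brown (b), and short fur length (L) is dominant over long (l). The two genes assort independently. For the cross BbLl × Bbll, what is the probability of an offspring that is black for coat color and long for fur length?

Dihybrid cross BbLl × Bbll — consider each gene separately:
coat color: Bb × Bb → 1 BB, 2 Bb, 1 bb → 3 B_ : 1 bb (out of 4)
fur length: Ll × ll → 2 Ll, 2 ll → 2 L_ : 2 ll (out of 4)
Looking for: black (B_) and long (ll)
P(black) = 3/4, P(long) = 2/4
P(both) = 3/4 × 2/4 = 6/16 = 3/8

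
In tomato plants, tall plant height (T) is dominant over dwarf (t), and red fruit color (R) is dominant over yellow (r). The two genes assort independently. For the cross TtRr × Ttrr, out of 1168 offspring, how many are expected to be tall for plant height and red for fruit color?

Dihybrid cross TtRr × Ttrr — consider each gene separately:
plant height: Tt × Tt → 1 TT, 2 Tt, 1 tt → 3 T_ : 1 tt (out of 4)
fruit color: Rr × rr → 2 Rr, 2 rr → 2 R_ : 2 rr (out of 4)
Looking for: tall (T_) and red (R_)
P(tall) = 3/4, P(red) = 2/4
P(both) = 3/4 × 2/4 = 6/16 = 3/8
Expected count = 3/8 × 1168 = 438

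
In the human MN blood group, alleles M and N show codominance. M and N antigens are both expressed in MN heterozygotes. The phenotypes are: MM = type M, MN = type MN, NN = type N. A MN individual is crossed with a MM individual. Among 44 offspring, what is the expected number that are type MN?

Punnett square for MN × MM:
Offspring genotypes: 2 MM, 2 MN
Phenotype counts: 2 type M, 2 type MN
type MN: 2 out of 4 → fraction 1/2
Expected count = 1/2 × 44 = 22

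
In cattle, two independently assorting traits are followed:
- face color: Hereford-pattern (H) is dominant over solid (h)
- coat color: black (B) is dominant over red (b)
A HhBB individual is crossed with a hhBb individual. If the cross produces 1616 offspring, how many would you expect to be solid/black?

Dihybrid cross HhBB × hhBb — consider each gene separately:
face color: Hh × hh → 2 Hh, 2 hh → 2 H_ : 2 hh (out of 4)
coat color: BB × Bb → 2 BB, 2 Bb → 4 B_ (out of 4)
Combine (counts out of 4 × 4 = 16): Hereford-pattern/black (H_B_) = 2×4 = 8; solid/black (hhB_) = 2×4 = 8
Phenotype counts (out of 16): 8 Hereford-pattern/black, 8 solid/black
solid/black: 8 out of 16 → fraction 1/2
Expected count = 1/2 × 1616 = 808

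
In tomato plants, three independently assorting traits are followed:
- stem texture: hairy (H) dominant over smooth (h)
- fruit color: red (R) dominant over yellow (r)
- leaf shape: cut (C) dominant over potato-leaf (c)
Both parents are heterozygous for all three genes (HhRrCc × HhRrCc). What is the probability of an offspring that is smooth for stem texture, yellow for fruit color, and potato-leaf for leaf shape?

Trihybrid cross: HhRrCc × HhRrCc
Each trait segregates independently with a 3:1 phenotypic ratio, so each gene contributes 3/4 (dominant) or 1/4 (recessive).
Target: smooth (stem texture), yellow (fruit color), potato-leaf (leaf shape)
Probability = product of independent per-trait probabilities
= 1/4 × 1/4 × 1/4 = 1/64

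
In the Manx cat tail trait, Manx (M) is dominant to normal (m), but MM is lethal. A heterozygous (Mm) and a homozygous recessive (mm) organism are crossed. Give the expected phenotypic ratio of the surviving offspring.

Cross: Mm × mm
Punnett square offspring (before lethality): 2 Mm, 2 mm
No MM offspring are produced in this cross.
Ratio: 1 Manx (tailless) : 1 normal-tailed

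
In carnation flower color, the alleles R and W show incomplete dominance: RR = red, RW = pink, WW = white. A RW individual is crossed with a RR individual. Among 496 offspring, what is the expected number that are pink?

Punnett square for RW × RR:
Offspring genotypes: 2 RR, 2 RW
Phenotype counts: 2 red, 2 pink
pink: 2 out of 4 → fraction 1/2
Expected count = 1/2 × 496 = 248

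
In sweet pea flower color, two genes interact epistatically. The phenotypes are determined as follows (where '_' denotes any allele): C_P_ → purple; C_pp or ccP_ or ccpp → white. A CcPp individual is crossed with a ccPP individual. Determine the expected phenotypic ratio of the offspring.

Cross: CcPp × ccPP — consider each gene separately:
C gene: Cc × cc → 2 Cc, 2 cc → 2 C_ : 2 cc (out of 4)
P gene: Pp × PP → 2 PP, 2 Pp → 4 P_ (out of 4)
Genotype classes (out of 4 × 4 = 16): C_P_ = 2×4 = 8; ccP_ = 2×4 = 8
Apply the phenotype rules: C_P_ (8) → purple; ccP_ (8) → white
Phenotype counts (out of 16): 8 purple, 8 white
Ratio: 1 purple : 1 white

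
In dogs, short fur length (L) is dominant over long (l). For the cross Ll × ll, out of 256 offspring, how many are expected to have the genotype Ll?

Punnett square for Ll × ll:
Offspring genotypes: 2 Ll, 2 ll
Total offspring: 4
Count with target: 2
Probability: 2/4 = 1/2
Expected count = 1/2 × 256 = 128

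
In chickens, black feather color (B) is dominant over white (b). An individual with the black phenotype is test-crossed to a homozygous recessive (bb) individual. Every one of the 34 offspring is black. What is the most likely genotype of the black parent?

Test cross: ? × bb
All offspring are black.
If the unknown parent were heterozygous (Bb), about half of 34 offspring would be white; none are. The unknown parent is most likely homozygous dominant (BB).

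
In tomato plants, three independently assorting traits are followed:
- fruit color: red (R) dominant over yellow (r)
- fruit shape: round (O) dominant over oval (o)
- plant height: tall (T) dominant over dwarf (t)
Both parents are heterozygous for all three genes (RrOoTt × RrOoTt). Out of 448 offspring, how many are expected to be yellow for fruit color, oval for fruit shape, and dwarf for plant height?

Trihybrid cross: RrOoTt × RrOoTt
Each trait segregates independently with a 3:1 phenotypic ratio, so each gene contributes 3/4 (dominant) or 1/4 (recessive).
Target: yellow (fruit color), oval (fruit shape), dwarf (plant height)
Probability = product of independent per-trait probabilities
= 1/4 × 1/4 × 1/4 = 1/64
Expected count = 1/64 × 448 = 7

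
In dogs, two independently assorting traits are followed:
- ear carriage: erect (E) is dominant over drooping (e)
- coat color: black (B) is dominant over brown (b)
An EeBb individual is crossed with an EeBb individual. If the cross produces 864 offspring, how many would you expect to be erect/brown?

Dihybrid cross EeBb × EeBb — consider each gene separately:
ear carriage: Ee × Ee → 1 EE, 2 Ee, 1 ee → 3 E_ : 1 ee (out of 4)
coat color: Bb × Bb → 1 BB, 2 Bb, 1 bb → 3 B_ : 1 bb (out of 4)
Combine (counts out of 4 × 4 = 16): erect/black (E_B_) = 3×3 = 9; erect/brown (E_bb) = 3×1 = 3; drooping/black (eeB_) = 1×3 = 3; drooping/brown (eebb) = 1×1 = 1
Phenotype counts (out of 16): 9 erect/black, 3 erect/brown, 3 drooping/black, 1 drooping/brown
erect/brown: 3 out of 16 → fraction 3/16
Expected count = 3/16 × 864 = 162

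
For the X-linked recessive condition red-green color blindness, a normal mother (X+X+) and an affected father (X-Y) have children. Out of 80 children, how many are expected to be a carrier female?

Cross: X+X+ × X-Y
Offspring: 2 X+X-, 2 X+Y
Probability of a carrier female: 2/4 = 1/2
Expected count = 1/2 × 80 = 40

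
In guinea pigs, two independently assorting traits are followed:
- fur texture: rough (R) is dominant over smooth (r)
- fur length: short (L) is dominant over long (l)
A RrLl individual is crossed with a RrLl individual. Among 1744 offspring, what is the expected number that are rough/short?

Dihybrid cross RrLl × RrLl — consider each gene separately:
fur texture: Rr × Rr → 1 RR, 2 Rr, 1 rr → 3 R_ : 1 rr (out of 4)
fur length: Ll × Ll → 1 LL, 2 Ll, 1 ll → 3 L_ : 1 ll (out of 4)
Combine (counts out of 4 × 4 = 16): rough/short (R_L_) = 3×3 = 9; rough/long (R_ll) = 3×1 = 3; smooth/short (rrL_) = 1×3 = 3; smooth/long (rrll) = 1×1 = 1
Phenotype counts (out of 16): 9 rough/short, 3 rough/long, 3 smooth/short, 1 smooth/long
rough/short: 9 out of 16 → fraction 9/16
Expected count = 9/16 × 1744 = 981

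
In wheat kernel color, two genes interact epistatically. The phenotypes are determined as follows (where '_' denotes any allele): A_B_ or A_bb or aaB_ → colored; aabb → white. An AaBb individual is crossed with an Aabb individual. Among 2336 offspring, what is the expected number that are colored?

Cross: AaBb × Aabb — consider each gene separately:
A gene: Aa × Aa → 1 AA, 2 Aa, 1 aa → 3 A_ : 1 aa (out of 4)
B gene: Bb × bb → 2 Bb, 2 bb → 2 B_ : 2 bb (out of 4)
Genotype classes (out of 4 × 4 = 16): A_B_ = 3×2 = 6; A_bb = 3×2 = 6; aaB_ = 1×2 = 2; aabb = 1×2 = 2
Apply the phenotype rules: A_B_ (6) + A_bb (6) + aaB_ (2) → colored; aabb (2) → white
Phenotype counts (out of 16): 14 colored, 2 white
colored: 14 out of 16 → fraction 7/8
Expected count = 7/8 × 2336 = 2044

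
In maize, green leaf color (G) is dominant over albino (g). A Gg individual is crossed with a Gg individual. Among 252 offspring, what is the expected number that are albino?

Punnett square for Gg × Gg:
Offspring genotypes: 1 GG, 2 Gg, 1 gg
green: 3, albino: 1
albino: 1 out of 4 → fraction 1/4
Expected count = 1/4 × 252 = 63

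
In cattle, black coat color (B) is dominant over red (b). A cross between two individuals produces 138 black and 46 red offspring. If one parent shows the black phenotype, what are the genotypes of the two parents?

Observed offspring: 138 black, 46 red
The observed ratio simplifies to 3:1. Red (bb) offspring appear, so each parent must contribute one b allele. The parent stated to show black carries B, so it is Bb. The other parent is then either Bb or bb: Bb × bb would give a 1:1 split, whereas Bb × Bb gives 3:1 — matching the data. So both parents are heterozygous (Bb × Bb).
Parent genotypes: Bb × Bb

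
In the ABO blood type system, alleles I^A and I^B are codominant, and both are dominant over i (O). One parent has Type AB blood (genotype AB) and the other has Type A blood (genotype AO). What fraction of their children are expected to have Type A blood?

Cross: AB × AO
Possible offspring genotypes: 1 AA, 1 AO, 1 AB, 1 BO
Blood type counts: 2 Type A, 1 Type AB, 1 Type B
Probability of Type A: 2/4 = 1/2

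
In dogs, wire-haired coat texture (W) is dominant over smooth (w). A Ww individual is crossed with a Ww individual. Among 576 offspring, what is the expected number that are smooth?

Punnett square for Ww × Ww:
Offspring genotypes: 1 WW, 2 Ww, 1 ww
wire-haired: 3, smooth: 1
smooth: 1 out of 4 → fraction 1/4
Expected count = 1/4 × 576 = 144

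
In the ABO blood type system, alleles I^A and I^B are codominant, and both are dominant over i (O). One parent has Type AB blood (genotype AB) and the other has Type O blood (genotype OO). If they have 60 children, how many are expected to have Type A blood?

Cross: AB × OO
Possible offspring genotypes: 2 AO, 2 BO
Blood type counts: 2 Type A, 2 Type B
Probability of Type A: 2/4 = 1/2
Expected count = 1/2 × 60 = 30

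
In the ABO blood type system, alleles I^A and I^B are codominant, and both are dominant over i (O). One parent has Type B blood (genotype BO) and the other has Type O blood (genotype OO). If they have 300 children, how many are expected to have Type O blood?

Cross: BO × OO
Possible offspring genotypes: 2 BO, 2 OO
Blood type counts: 2 Type B, 2 Type O
Probability of Type O: 2/4 = 1/2
Expected count = 1/2 × 300 = 150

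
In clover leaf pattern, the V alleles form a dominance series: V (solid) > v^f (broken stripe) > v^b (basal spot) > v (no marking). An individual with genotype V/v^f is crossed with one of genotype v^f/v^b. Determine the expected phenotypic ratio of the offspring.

Cross: V/v^f × v^f/v^b
Allele dominance: V > v^f > v^b > v
Offspring genotypes: 1 V/v^f, 1 V/v^b, 1 v^f/v^f, 1 v^f/v^b
Phenotype counts: 2 solid, 2 broken stripe
Ratio: 1 solid : 1 broken stripe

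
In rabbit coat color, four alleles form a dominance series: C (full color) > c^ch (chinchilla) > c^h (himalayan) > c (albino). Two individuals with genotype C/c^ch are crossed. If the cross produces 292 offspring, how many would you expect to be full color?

Cross: C/c^ch × C/c^ch
Allele dominance: C > c^ch > c^h > c
Offspring genotypes: 1 C/C, 2 C/c^ch, 1 c^ch/c^ch
Phenotype counts: 3 full color, 1 chinchilla
full color: 3 out of 4 → fraction 3/4
Expected count = 3/4 × 292 = 219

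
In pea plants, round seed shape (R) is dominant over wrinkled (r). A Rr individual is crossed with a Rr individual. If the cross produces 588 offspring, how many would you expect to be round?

Punnett square for Rr × Rr:
Offspring genotypes: 1 RR, 2 Rr, 1 rr
round: 3, wrinkled: 1
round: 3 out of 4 → fraction 3/4
Expected count = 3/4 × 588 = 441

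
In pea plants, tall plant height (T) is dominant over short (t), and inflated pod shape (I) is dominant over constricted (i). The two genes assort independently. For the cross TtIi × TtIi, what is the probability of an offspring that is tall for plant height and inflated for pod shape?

Dihybrid cross TtIi × TtIi — consider each gene separately:
plant height: Tt × Tt → 1 TT, 2 Tt, 1 tt → 3 T_ : 1 tt (out of 4)
pod shape: Ii × Ii → 1 II, 2 Ii, 1 ii → 3 I_ : 1 ii (out of 4)
Looking for: tall (T_) and inflated (I_)
P(tall) = 3/4, P(inflated) = 3/4
P(both) = 3/4 × 3/4 = 9/16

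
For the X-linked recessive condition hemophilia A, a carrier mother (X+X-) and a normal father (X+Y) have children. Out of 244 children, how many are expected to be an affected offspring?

Cross: X+X- × X+Y
Offspring: 1 X+X+, 1 X+Y, 1 X+X-, 1 X-Y
Probability of an affected offspring: 1/4
Expected count = 1/4 × 244 = 61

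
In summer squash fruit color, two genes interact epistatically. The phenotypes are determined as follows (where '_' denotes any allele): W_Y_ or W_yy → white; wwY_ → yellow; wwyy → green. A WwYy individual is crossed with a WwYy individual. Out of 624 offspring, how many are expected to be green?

Cross: WwYy × WwYy — consider each gene separately:
W gene: Ww × Ww → 1 WW, 2 Ww, 1 ww → 3 W_ : 1 ww (out of 4)
Y gene: Yy × Yy → 1 YY, 2 Yy, 1 yy → 3 Y_ : 1 yy (out of 4)
Genotype classes (out of 4 × 4 = 16): W_Y_ = 3×3 = 9; W_yy = 3×1 = 3; wwY_ = 1×3 = 3; wwyy = 1×1 = 1
Apply the phenotype rules: W_Y_ (9) + W_yy (3) → white; wwY_ (3) → yellow; wwyy (1) → green
Phenotype counts (out of 16): 12 white, 3 yellow, 1 green
green: 1 out of 16 → fraction 1/16
Expected count = 1/16 × 624 = 39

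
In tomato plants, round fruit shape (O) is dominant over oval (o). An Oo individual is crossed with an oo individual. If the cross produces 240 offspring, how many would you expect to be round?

Punnett square for Oo × oo:
Offspring genotypes: 2 Oo, 2 oo
round: 2, oval: 2
round: 2 out of 4 → fraction 1/2
Expected count = 1/2 × 240 = 120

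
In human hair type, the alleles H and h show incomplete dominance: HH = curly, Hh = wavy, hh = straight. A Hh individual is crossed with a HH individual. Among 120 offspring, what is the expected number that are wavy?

Punnett square for Hh × HH:
Offspring genotypes: 2 HH, 2 Hh
Phenotype counts: 2 curly, 2 wavy
wavy: 2 out of 4 → fraction 1/2
Expected count = 1/2 × 120 = 60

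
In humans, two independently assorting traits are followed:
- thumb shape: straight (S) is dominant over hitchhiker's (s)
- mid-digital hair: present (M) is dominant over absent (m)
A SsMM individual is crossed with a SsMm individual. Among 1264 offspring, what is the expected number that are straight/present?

Dihybrid cross SsMM × SsMm — consider each gene separately:
thumb shape: Ss × Ss → 1 SS, 2 Ss, 1 ss → 3 S_ : 1 ss (out of 4)
mid-digital hair: MM × Mm → 2 MM, 2 Mm → 4 M_ (out of 4)
Combine (counts out of 4 × 4 = 16): straight/present (S_M_) = 3×4 = 12; hitchhiker's/present (ssM_) = 1×4 = 4
Phenotype counts (out of 16): 12 straight/present, 4 hitchhiker's/present
straight/present: 12 out of 16 → fraction 3/4
Expected count = 3/4 × 1264 = 948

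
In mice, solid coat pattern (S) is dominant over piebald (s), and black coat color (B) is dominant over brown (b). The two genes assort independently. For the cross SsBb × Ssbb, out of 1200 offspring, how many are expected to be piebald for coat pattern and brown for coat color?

Dihybrid cross SsBb × Ssbb — consider each gene separately:
coat pattern: Ss × Ss → 1 SS, 2 Ss, 1 ss → 3 S_ : 1 ss (out of 4)
coat color: Bb × bb → 2 Bb, 2 bb → 2 B_ : 2 bb (out of 4)
Looking for: piebald (ss) and brown (bb)
P(piebald) = 1/4, P(brown) = 2/4
P(both) = 1/4 × 2/4 = 2/16 = 1/8
Expected count = 1/8 × 1200 = 150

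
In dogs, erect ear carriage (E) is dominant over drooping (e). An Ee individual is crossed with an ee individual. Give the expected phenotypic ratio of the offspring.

Punnett square for Ee × ee:
Offspring genotypes: 2 Ee, 2 ee
erect: 2, drooping: 2
Ratio: 1:1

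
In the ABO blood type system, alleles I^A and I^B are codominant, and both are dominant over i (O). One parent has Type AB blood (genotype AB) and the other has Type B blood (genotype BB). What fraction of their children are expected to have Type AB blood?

Cross: AB × BB
Possible offspring genotypes: 2 AB, 2 BB
Blood type counts: 2 Type AB, 2 Type B
Probability of Type AB: 2/4 = 1/2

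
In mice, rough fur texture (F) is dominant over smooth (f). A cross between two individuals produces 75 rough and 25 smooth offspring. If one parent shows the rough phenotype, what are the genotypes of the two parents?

Observed offspring: 75 rough, 25 smooth
The observed ratio simplifies to 3:1. Smooth (ff) offspring appear, so each parent must contribute one f allele. The parent stated to show rough carries F, so it is Ff. The other parent is then either Ff or ff: Ff × ff would give a 1:1 split, whereas Ff × Ff gives 3:1 — matching the data. So both parents are heterozygous (Ff × Ff).
Parent genotypes: Ff × Ff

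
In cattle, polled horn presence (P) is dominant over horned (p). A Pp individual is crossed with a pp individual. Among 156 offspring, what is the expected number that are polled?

Punnett square for Pp × pp:
Offspring genotypes: 2 Pp, 2 pp
polled: 2, horned: 2
polled: 2 out of 4 → fraction 1/2
Expected count = 1/2 × 156 = 78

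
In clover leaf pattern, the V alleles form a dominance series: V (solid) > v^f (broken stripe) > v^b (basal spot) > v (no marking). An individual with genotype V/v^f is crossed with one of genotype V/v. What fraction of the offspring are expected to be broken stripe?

Cross: V/v^f × V/v
Allele dominance: V > v^f > v^b > v
Offspring genotypes: 1 V/V, 1 V/v, 1 V/v^f, 1 v^f/v
Phenotype counts: 3 solid, 1 broken stripe
broken stripe: 1 out of 4
Probability: 1/4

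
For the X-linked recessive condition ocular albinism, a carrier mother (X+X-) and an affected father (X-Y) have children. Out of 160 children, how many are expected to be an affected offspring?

Cross: X+X- × X-Y
Offspring: 1 X+X-, 1 X+Y, 1 X-X-, 1 X-Y
Probability of an affected offspring: 2/4 = 1/2
Expected count = 1/2 × 160 = 80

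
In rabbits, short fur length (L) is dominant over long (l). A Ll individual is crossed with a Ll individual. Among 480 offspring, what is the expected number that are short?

Punnett square for Ll × Ll:
Offspring genotypes: 1 LL, 2 Ll, 1 ll
short: 3, long: 1
short: 3 out of 4 → fraction 3/4
Expected count = 3/4 × 480 = 360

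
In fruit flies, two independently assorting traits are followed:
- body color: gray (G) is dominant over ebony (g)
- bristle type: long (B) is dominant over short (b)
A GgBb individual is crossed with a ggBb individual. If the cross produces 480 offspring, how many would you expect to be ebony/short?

Dihybrid cross GgBb × ggBb — consider each gene separately:
body color: Gg × gg → 2 Gg, 2 gg → 2 G_ : 2 gg (out of 4)
bristle type: Bb × Bb → 1 BB, 2 Bb, 1 bb → 3 B_ : 1 bb (out of 4)
Combine (counts out of 4 × 4 = 16): gray/long (G_B_) = 2×3 = 6; gray/short (G_bb) = 2×1 = 2; ebony/long (ggB_) = 2×3 = 6; ebony/short (ggbb) = 2×1 = 2
Phenotype counts (out of 16): 6 gray/long, 2 gray/short, 6 ebony/long, 2 ebony/short
ebony/short: 2 out of 16 → fraction 1/8
Expected count = 1/8 × 480 = 60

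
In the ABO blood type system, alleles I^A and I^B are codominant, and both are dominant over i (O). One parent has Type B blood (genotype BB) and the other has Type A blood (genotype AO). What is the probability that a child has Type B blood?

Cross: BB × AO
Possible offspring genotypes: 2 AB, 2 BO
Blood type counts: 2 Type AB, 2 Type B
Probability of Type B: 2/4 = 1/2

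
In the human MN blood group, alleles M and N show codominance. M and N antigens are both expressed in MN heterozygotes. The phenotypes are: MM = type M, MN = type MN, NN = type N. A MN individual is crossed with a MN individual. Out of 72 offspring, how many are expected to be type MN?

Punnett square for MN × MN:
Offspring genotypes: 1 MM, 2 MN, 1 NN
Phenotype counts: 1 type M, 2 type MN, 1 type N
type MN: 2 out of 4 → fraction 1/2
Expected count = 1/2 × 72 = 36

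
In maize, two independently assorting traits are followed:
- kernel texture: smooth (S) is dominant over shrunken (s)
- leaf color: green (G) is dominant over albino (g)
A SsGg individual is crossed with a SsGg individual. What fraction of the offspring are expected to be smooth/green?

Dihybrid cross SsGg × SsGg — consider each gene separately:
kernel texture: Ss × Ss → 1 SS, 2 Ss, 1 ss → 3 S_ : 1 ss (out of 4)
leaf color: Gg × Gg → 1 GG, 2 Gg, 1 gg → 3 G_ : 1 gg (out of 4)
Combine (counts out of 4 × 4 = 16): smooth/green (S_G_) = 3×3 = 9; smooth/albino (S_gg) = 3×1 = 3; shrunken/green (ssG_) = 1×3 = 3; shrunken/albino (ssgg) = 1×1 = 1
Phenotype counts (out of 16): 9 smooth/green, 3 smooth/albino, 3 shrunken/green, 1 shrunken/albino
smooth/green: 9 out of 16
Probability: 9/16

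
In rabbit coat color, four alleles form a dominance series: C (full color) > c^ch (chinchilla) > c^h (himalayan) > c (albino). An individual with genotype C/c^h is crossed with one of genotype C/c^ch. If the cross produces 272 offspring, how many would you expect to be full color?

Cross: C/c^h × C/c^ch
Allele dominance: C > c^ch > c^h > c
Offspring genotypes: 1 C/C, 1 C/c^ch, 1 C/c^h, 1 c^ch/c^h
Phenotype counts: 3 full color, 1 chinchilla
full color: 3 out of 4 → fraction 3/4
Expected count = 3/4 × 272 = 204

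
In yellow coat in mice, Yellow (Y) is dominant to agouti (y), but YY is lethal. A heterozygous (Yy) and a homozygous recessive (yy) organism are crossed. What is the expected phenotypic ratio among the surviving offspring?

Cross: Yy × yy
Punnett square offspring (before lethality): 2 Yy, 2 yy
No YY offspring are produced in this cross.
Ratio: 1 yellow : 1 agouti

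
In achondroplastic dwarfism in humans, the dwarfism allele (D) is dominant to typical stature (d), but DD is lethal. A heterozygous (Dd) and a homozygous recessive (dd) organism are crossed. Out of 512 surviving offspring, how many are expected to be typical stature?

Cross: Dd × dd
Punnett square offspring (before lethality): 2 Dd, 2 dd
No DD offspring are produced in this cross.
typical stature: 2 out of 4 → fraction 1/2
Expected count = 1/2 × 512 = 256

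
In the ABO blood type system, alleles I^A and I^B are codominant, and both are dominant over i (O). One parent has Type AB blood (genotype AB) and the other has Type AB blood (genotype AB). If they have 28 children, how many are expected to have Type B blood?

Cross: AB × AB
Possible offspring genotypes: 1 AA, 2 AB, 1 BB
Blood type counts: 1 Type A, 2 Type AB, 1 Type B
Probability of Type B: 1/4
Expected count = 1/4 × 28 = 7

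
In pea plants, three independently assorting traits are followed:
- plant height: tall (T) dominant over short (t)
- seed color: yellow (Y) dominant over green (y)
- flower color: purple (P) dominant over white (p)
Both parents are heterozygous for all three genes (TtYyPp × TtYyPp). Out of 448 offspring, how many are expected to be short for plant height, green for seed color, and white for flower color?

Trihybrid cross: TtYyPp × TtYyPp
Each trait segregates independently with a 3:1 phenotypic ratio, so each gene contributes 3/4 (dominant) or 1/4 (recessive).
Target: short (plant height), green (seed color), white (flower color)
Probability = product of independent per-trait probabilities
= 1/4 × 1/4 × 1/4 = 1/64
Expected count = 1/64 × 448 = 7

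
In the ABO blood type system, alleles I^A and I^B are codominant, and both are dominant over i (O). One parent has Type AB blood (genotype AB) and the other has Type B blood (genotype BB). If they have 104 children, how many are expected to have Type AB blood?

Cross: AB × BB
Possible offspring genotypes: 2 AB, 2 BB
Blood type counts: 2 Type AB, 2 Type B
Probability of Type AB: 2/4 = 1/2
Expected count = 1/2 × 104 = 52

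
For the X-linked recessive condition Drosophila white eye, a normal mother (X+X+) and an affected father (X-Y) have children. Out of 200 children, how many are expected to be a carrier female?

Cross: X+X+ × X-Y
Offspring: 2 X+X-, 2 X+Y
Probability of a carrier female: 2/4 = 1/2
Expected count = 1/2 × 200 = 100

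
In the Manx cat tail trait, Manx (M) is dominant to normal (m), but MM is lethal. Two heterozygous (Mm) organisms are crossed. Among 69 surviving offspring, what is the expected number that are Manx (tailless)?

Cross: Mm × Mm
Punnett square offspring (before lethality): 1 MM, 2 Mm, 1 mm
The MM genotype is lethal (embryos die); surviving offspring: 2 Mm, 1 mm
Manx (tailless): 2 out of 3 → fraction 2/3
Expected count = 2/3 × 69 = 46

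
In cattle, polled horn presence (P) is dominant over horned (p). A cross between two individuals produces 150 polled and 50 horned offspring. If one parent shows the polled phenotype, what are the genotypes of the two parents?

Observed offspring: 150 polled, 50 horned
The observed ratio simplifies to 3:1. Horned (pp) offspring appear, so each parent must contribute one p allele. The parent stated to show polled carries P, so it is Pp. The other parent is then either Pp or pp: Pp × pp would give a 1:1 split, whereas Pp × Pp gives 3:1 — matching the data. So both parents are heterozygous (Pp × Pp).
Parent genotypes: Pp × Pp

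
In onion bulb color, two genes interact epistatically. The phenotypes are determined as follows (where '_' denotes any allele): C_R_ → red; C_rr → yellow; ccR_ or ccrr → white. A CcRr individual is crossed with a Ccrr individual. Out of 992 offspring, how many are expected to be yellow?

Cross: CcRr × Ccrr — consider each gene separately:
C gene: Cc × Cc → 1 CC, 2 Cc, 1 cc → 3 C_ : 1 cc (out of 4)
R gene: Rr × rr → 2 Rr, 2 rr → 2 R_ : 2 rr (out of 4)
Genotype classes (out of 4 × 4 = 16): C_R_ = 3×2 = 6; C_rr = 3×2 = 6; ccR_ = 1×2 = 2; ccrr = 1×2 = 2
Apply the phenotype rules: C_R_ (6) → red; C_rr (6) → yellow; ccR_ (2) + ccrr (2) → white
Phenotype counts (out of 16): 6 red, 6 yellow, 4 white
yellow: 6 out of 16 → fraction 3/8
Expected count = 3/8 × 992 = 372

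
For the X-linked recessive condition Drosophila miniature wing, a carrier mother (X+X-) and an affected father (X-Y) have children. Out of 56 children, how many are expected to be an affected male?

Cross: X+X- × X-Y
Offspring: 1 X+X-, 1 X+Y, 1 X-X-, 1 X-Y
Probability of an affected male: 1/4
Expected count = 1/4 × 56 = 14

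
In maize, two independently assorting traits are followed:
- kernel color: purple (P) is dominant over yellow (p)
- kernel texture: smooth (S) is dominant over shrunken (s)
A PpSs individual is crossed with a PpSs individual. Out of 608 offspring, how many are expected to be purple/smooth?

Dihybrid cross PpSs × PpSs — consider each gene separately:
kernel color: Pp × Pp → 1 PP, 2 Pp, 1 pp → 3 P_ : 1 pp (out of 4)
kernel texture: Ss × Ss → 1 SS, 2 Ss, 1 ss → 3 S_ : 1 ss (out of 4)
Combine (counts out of 4 × 4 = 16): purple/smooth (P_S_) = 3×3 = 9; purple/shrunken (P_ss) = 3×1 = 3; yellow/smooth (ppS_) = 1×3 = 3; yellow/shrunken (ppss) = 1×1 = 1
Phenotype counts (out of 16): 9 purple/smooth, 3 purple/shrunken, 3 yellow/smooth, 1 yellow/shrunken
purple/smooth: 9 out of 16 → fraction 9/16
Expected count = 9/16 × 608 = 342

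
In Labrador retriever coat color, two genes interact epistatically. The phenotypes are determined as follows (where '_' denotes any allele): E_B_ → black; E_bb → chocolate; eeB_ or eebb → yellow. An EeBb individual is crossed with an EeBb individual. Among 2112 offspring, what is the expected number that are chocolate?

Cross: EeBb × EeBb — consider each gene separately:
E gene: Ee × Ee → 1 EE, 2 Ee, 1 ee → 3 E_ : 1 ee (out of 4)
B gene: Bb × Bb → 1 BB, 2 Bb, 1 bb → 3 B_ : 1 bb (out of 4)
Genotype classes (out of 4 × 4 = 16): E_B_ = 3×3 = 9; E_bb = 3×1 = 3; eeB_ = 1×3 = 3; eebb = 1×1 = 1
Apply the phenotype rules: E_B_ (9) → black; E_bb (3) → chocolate; eeB_ (3) + eebb (1) → yellow
Phenotype counts (out of 16): 9 black, 3 chocolate, 4 yellow
chocolate: 3 out of 16 → fraction 3/16
Expected count = 3/16 × 2112 = 396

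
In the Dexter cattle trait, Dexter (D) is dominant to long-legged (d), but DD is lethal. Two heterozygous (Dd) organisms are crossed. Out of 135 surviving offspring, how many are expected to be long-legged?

Cross: Dd × Dd
Punnett square offspring (before lethality): 1 DD, 2 Dd, 1 dd
The DD genotype is lethal (embryos die); surviving offspring: 2 Dd, 1 dd
long-legged: 1 out of 3 → fraction 1/3
Expected count = 1/3 × 135 = 45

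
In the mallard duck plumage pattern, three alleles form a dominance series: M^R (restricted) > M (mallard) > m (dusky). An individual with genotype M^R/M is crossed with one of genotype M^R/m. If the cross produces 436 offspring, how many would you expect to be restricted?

Cross: M^R/M × M^R/m
Allele dominance: M^R > M > m
Offspring genotypes: 1 M^R/M^R, 1 M^R/m, 1 M^R/M, 1 M/m
Phenotype counts: 3 restricted, 1 mallard
restricted: 3 out of 4 → fraction 3/4
Expected count = 3/4 × 436 = 327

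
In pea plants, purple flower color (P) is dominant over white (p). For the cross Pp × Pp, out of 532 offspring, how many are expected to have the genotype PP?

Punnett square for Pp × Pp:
Offspring genotypes: 1 PP, 2 Pp, 1 pp
Total offspring: 4
Count with target: 1
Probability: 1/4
Expected count = 1/4 × 532 = 133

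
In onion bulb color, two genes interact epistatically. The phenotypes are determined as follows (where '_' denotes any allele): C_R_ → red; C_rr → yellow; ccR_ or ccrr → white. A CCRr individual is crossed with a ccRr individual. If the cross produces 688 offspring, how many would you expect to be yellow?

Cross: CCRr × ccRr — consider each gene separately:
C gene: CC × cc → 4 Cc → 4 C_ (out of 4)
R gene: Rr × Rr → 1 RR, 2 Rr, 1 rr → 3 R_ : 1 rr (out of 4)
Genotype classes (out of 4 × 4 = 16): C_R_ = 4×3 = 12; C_rr = 4×1 = 4
Apply the phenotype rules: C_R_ (12) → red; C_rr (4) → yellow
Phenotype counts (out of 16): 12 red, 4 yellow
yellow: 4 out of 16 → fraction 1/4
Expected count = 1/4 × 688 = 172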